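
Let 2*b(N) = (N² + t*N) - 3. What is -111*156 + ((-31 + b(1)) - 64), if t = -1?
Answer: -34825/2 ≈ -17413.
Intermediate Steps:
b(N) = -3/2 + N²/2 - N/2 (b(N) = ((N² - N) - 3)/2 = (-3 + N² - N)/2 = -3/2 + N²/2 - N/2)
-111*156 + ((-31 + b(1)) - 64) = -111*156 + ((-31 + (-3/2 + (½)*1² - ½*1)) - 64) = -17316 + ((-31 + (-3/2 + (½)*1 - ½)) - 64) = -17316 + ((-31 + (-3/2 + ½ - ½)) - 64) = -17316 + ((-31 - 3/2) - 64) = -17316 + (-65/2 - 64) = -17316 - 193/2 = -34825/2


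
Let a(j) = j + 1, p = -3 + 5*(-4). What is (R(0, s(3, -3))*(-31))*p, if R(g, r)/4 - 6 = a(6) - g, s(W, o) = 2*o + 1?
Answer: 37076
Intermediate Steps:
s(W, o) = 1 + 2*o
p = -23 (p = -3 - 20 = -23)
a(j) = 1 + j
R(g, r) = 52 - 4*g (R(g, r) = 24 + 4*((1 + 6) - g) = 24 + 4*(7 - g) = 24 + (28 - 4*g) = 52 - 4*g)
(R(0, s(3, -3))*(-31))*p = ((52 - 4*0)*(-31))*(-23) = ((52 + 0)*(-31))*(-23) = (52*(-31))*(-23) = -1612*(-23) = 37076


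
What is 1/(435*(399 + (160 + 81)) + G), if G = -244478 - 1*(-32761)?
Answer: 1/66683 ≈ 1.4996e-5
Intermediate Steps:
G = -211717 (G = -244478 + 32761 = -211717)
1/(435*(399 + (160 + 81)) + G) = 1/(435*(399 + (160 + 81)) - 211717) = 1/(435*(399 + 241) - 211717) = 1/(435*640 - 211717) = 1/(278400 - 211717) = 1/66683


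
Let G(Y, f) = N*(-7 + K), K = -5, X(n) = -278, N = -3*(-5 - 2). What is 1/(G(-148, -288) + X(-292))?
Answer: -1/530 ≈ -0.0018868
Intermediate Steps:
N = 21 (N = -3*(-7) = 21)
G(Y, f) = -252 (G(Y, f) = 21*(-7 - 5) = 21*(-12) = -252)
1/(G(-148, -288) + X(-292)) = 1/(-252 - 278) = 1/(-530) = -1/530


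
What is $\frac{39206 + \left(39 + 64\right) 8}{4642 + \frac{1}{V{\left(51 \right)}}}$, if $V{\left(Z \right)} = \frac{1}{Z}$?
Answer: $\frac{40030}{4693} \approx 8.5297$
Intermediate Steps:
$\frac{39206 + \left(39 + 64\right) 8}{4642 + \frac{1}{V{\left(51 \right)}}} = \frac{39206 + \left(39 + 64\right) 8}{4642 + \frac{1}{\frac{1}{51}}} = \frac{39206 + 103 \cdot 8}{4642 + \frac{1}{\frac{1}{51}}} = \frac{39206 + 824}{4642 + 51} = \frac{40030}{4693}$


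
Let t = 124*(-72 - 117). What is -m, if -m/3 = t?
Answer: -70308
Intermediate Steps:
t = -23436 (t = 124*(-189) = -23436)
m = 70308 (m = -3*(-23436) = 70308)
-m = -1*70308 = -70308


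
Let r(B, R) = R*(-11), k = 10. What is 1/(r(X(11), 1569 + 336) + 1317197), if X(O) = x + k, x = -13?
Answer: 1/1296242 ≈ 7.7146e-7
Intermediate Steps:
X(O) = -3 (X(O) = -13 + 10 = -3)
r(B, R) = -11*R
1/(r(X(11), 1569 + 336) + 1317197) = 1/(-11*(1569 + 336) + 1317197) = 1/(-11*1905 + 1317197) = 1/(-20955 + 1317197) = 1/1296242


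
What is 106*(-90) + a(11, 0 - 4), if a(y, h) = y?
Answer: -9529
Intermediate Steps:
106*(-90) + a(11, 0 - 4) = 106*(-90) + 11 = -9540 + 11 = -9529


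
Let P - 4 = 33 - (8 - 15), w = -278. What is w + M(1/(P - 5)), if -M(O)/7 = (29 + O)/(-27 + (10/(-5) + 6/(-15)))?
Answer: -222022/819 ≈ -271.09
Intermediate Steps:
P = 44 (P = 4 + (33 - (8 - 15)) = 4 + (33 - 1*(-7)) = 4 + (33 + 7) = 4 + 40 = 44)
M(O) = 145/21 + 5*O/21 (M(O) = -7*(29 + O)/(-27 + (10/(-5) + 6/(-15))) = -7*(29 + O)/(-27 + (10*(-1/5) + 6*(-1/15))) = -7*(29 + O)/(-27 + (-2 - 2/5)) = -7*(29 + O)/(-27 - 12/5) = -7*(29 + O)/(-147/5) = -7*(29 + O)*(-5)/147 = -7*(-145/147 - 5*O/147) = 145/21 + 5*O/21)
w + M(1/(P - 5)) = -278 + (145/21 + 5/(21*(44 - 5))) = -278 + (145/21 + (5/21)/39) = -278 + (145/21 + (5/21)*(1/39)) = -278 + (145/21 + 5/819) = -278 + 5660/819 = -222022/819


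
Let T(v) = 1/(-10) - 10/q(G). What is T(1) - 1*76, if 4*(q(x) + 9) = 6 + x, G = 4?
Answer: -9693/130 ≈ -74.562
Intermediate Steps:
q(x) = -15/2 + x/4 (q(x) = -9 + (6 + x)/4 = -9 + (3/2 + x/4) = -15/2 + x/4)
T(v) = 187/130 (T(v) = 1/(-10) - 10/(-15/2 + (1/4)*4) = 1*(-1/10) - 10/(-15/2 + 1) = -1/10 - 10/(-13/2) = -1/10 - 10*(-2/13) = -1/10 + 20/13 = 187/130)
T(1) - 1*76 = 187/130 - 1*76 = 187/130 - 76 = -9693/130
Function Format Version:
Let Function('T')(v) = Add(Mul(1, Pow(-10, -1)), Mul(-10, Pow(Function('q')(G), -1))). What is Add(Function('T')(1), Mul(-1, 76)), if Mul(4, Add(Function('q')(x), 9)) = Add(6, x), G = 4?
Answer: Rational(-9693, 130) ≈ -74.562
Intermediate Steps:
Function('q')(x) = Add(Rational(-15, 2), Mul(Rational(1, 4), x)) (Function('q')(x) = Add(-9, Mul(Rational(1, 4), Add(6, x))) = Add(-9, Add(Rational(3, 2), Mul(Rational(1, 4), x))) = Add(Rational(-15, 2), Mul(Rational(1, 4), x)))
Function('T')(v) = Rational(187, 130) (Function('T')(v) = Add(Mul(1, Pow(-10, -1)), Mul(-10, Pow(Add(Rational(-15, 2), Mul(Rational(1, 4), 4)), -1))) = Add(Mul(1, Rational(-1, 10)), Mul(-10, Pow(Add(Rational(-15, 2), 1), -1))) = Add(Rational(-1, 10), Mul(-10, Pow(Rational(-13, 2), -1))) = Add(Rational(-1, 10), Mul(-10, Rational(-2, 13))) = Add(Rational(-1, 10), Rational(20, 13)) = Rational(187, 130))
Add(Function('T')(1), Mul(-1, 76)) = Add(Rational(187, 130), Mul(-1, 76)) = Add(Rational(187, 130), -76) = Rational(-9693, 130)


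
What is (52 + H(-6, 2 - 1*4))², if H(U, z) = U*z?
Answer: 4096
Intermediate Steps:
(52 + H(-6, 2 - 1*4))² = (52 - 6*(2 - 1*4))² = (52 - 6*(2 - 4))² = (52 - 6*(-2))² = (52 + 12)² = 64² = 4096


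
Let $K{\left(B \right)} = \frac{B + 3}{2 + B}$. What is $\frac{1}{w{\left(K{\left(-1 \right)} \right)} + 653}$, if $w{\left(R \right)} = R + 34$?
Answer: $\frac{1}{689} \approx 0.0014514$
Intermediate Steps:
$K{\left(B \right)} = \frac{3 + B}{2 + B}$
$w{\left(R \right)} = 34 + R$
$\frac{1}{w{\left(K{\left(-1 \right)} \right)} + 653} = \frac{1}{\left(34 + \frac{3 - 1}{2 - 1}\right) + 653} = \frac{1}{\left(34 + 1^{-1} \cdot 2\right) + 653} = \frac{1}{\left(34 + 1 \cdot 2\right) + 653} = \frac{1}{\left(34 + 2\right) + 653} = \frac{1}{36 + 653} = \frac{1}{689}$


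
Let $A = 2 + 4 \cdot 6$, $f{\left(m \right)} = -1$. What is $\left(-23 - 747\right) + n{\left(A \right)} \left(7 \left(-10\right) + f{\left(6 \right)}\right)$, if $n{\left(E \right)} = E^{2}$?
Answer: $-48766$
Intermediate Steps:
$A = 26$ ($A = 2 + 24 = 26$)
$\left(-23 - 747\right) + n{\left(A \right)} \left(7 \left(-10\right) + f{\left(6 \right)}\right) = \left(-23 - 747\right) + 26^{2} \left(7 \left(-10\right) - 1\right) = -770 + 676 \left(-70 - 1\right) = -770 + 676 \left(-71\right) = -770 - 47996 = -48766$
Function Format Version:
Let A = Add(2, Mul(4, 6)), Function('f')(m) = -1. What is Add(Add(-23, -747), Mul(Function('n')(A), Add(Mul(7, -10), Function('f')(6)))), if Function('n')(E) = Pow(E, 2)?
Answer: -48766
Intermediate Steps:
A = 26 (A = Add(2, 24) = 26)
Add(Add(-23, -747), Mul(Function('n')(A), Add(Mul(7, -10), Function('f')(6)))) = Add(Add(-23, -747), Mul(Pow(26, 2), Add(Mul(7, -10), -1))) = Add(-770, Mul(676, Add(-70, -1))) = Add(-770, Mul(676, -71)) = Add(-770, -47996) = -48766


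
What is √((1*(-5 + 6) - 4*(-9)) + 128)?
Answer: √165 ≈ 12.845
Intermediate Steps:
√((1*(-5 + 6) - 4*(-9)) + 128) = √((1*1 + 36) + 128) = √((1 + 36) + 128) = √(37 + 128) = √165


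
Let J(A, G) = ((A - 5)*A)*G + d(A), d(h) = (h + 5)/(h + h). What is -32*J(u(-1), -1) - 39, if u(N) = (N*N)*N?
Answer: 217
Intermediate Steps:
d(h) = (5 + h)/(2*h) (d(h) = (5 + h)/((2*h)) = (5 + h)*(1/(2*h)) = (5 + h)/(2*h))
u(N) = N**3 (u(N) = N**2*N = N**3)
J(A, G) = (5 + A)/(2*A) + A*G*(-5 + A) (J(A, G) = ((A - 5)*A)*G + (5 + A)/(2*A) = ((-5 + A)*A)*G + (5 + A)/(2*A) = (A*(-5 + A))*G + (5 + A)/(2*A) = A*G*(-5 + A) + (5 + A)/(2*A) = (5 + A)/(2*A) + A*G*(-5 + A))
-32*J(u(-1), -1) - 39 = -16*(5 + (-1)**3 + 2*(-1)*((-1)**3)**2*(-5 + (-1)**3))/((-1)**3) - 39 = -16*(5 - 1 + 2*(-1)*(-1)**2*(-5 - 1))/(-1) - 39 = -16*(-1)*(5 - 1 + 2*(-1)*1*(-6)) - 39 = -16*(-1)*(5 - 1 + 12) - 39 = -16*(-1)*16 - 39 = -32*(-8) - 39 = 256 - 39 = 217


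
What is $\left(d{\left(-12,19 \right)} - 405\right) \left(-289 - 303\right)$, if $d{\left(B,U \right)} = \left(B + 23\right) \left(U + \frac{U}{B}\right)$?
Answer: $\frac{379028}{3} \approx 1.2634 \cdot 10^{5}$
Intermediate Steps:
$d{\left(B,U \right)} = \left(23 + B\right) \left(U + \frac{U}{B}\right)$
$\left(d{\left(-12,19 \right)} - 405\right) \left(-289 - 303\right) = \left(\frac{19 \left(23 - 12 \left(24 - 12\right)\right)}{-12} - 405\right) \left(-289 - 303\right) = \left(19 \left(- \frac{1}{12}\right) \left(23 - 144\right) - 405\right) \left(-592\right) = \left(19 \left(- \frac{1}{12}\right) \left(-121\right) - 405\right) \left(-592\right) = \left(\frac{2299}{12} - 405\right) \left(-592\right) = \left(- \frac{2561}{12}\right) \left(-592\right) = \frac{379028}{3}$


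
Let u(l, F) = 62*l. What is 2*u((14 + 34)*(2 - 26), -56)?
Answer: -142848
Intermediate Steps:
2*u((14 + 34)*(2 - 26), -56) = 2*(62*((14 + 34)*(2 - 26))) = 2*(62*(48*(-24))) = 2*(62*(-1152)) = 2*(-71424) = -142848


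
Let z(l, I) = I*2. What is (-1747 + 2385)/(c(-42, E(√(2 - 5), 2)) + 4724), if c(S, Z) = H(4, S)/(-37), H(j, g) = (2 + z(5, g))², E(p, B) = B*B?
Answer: 11803/84032 ≈ 0.14046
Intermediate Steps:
z(l, I) = 2*I
E(p, B) = B²
H(j, g) = (2 + 2*g)²
c(S, Z) = -4*(1 + S)²/37 (c(S, Z) = (4*(1 + S)²)/(-37) = (4*(1 + S)²)*(-1/37) = -4*(1 + S)²/37)
(-1747 + 2385)/(c(-42, E(√(2 - 5), 2)) + 4724) = (-1747 + 2385)/(-4*(1 - 42)²/37 + 4724) = 638/(-4/37*(-41)² + 4724) = 638/(-4/37*1681 + 4724) = 638/(-6724/37 + 4724) = 638/(168064/37) = 638*(37/168064) = 11803/84032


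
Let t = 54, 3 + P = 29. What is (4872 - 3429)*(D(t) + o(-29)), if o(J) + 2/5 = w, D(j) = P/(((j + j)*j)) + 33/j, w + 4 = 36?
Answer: 225927143/4860 ≈ 46487.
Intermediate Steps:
P = 26 (P = -3 + 29 = 26)
w = 32 (w = -4 + 36 = 32)
D(j) = 13/j² + 33/j (D(j) = 26/(((j + j)*j)) + 33/j = 26/(((2*j)*j)) + 33/j = 26/((2*j²)) + 33/j = 26*(1/(2*j²)) + 33/j = 13/j² + 33/j)
o(J) = 158/5 (o(J) = -⅖ + 32 = 158/5)
(4872 - 3429)*(D(t) + o(-29)) = (4872 - 3429)*((13 + 33*54)/54² + 158/5) = 1443*((13 + 1782)/2916 + 158/5) = 1443*((1/2916)*1795 + 158/5) = 1443*(1795/2916 + 158/5) = 1443*(469703/14580) = 225927143/4860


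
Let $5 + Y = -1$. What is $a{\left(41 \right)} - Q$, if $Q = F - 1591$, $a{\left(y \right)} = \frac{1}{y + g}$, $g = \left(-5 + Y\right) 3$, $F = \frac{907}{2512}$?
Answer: $\frac{3995999}{2512} \approx 1590.8$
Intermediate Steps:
$Y = -6$ ($Y = -5 - 1 = -6$)
$F = \frac{907}{2512}$ ($F = 907 \cdot \frac{1}{2512} = \frac{907}{2512} \approx 0.36107$)
$g = -33$ ($g = \left(-5 - 6\right) 3 = \left(-11\right) 3 = -33$)
$a{\left(y \right)} = \frac{1}{-33 + y}$ ($a{\left(y \right)} = \frac{1}{y - 33} = \frac{1}{-33 + y}$)
$Q = - \frac{3995685}{2512}$ ($Q = \frac{907}{2512} - 1591 = - \frac{3995685}{2512} \approx -1590.6$)
$a{\left(41 \right)} - Q = \frac{1}{-33 + 41} - - \frac{3995685}{2512} = \frac{1}{8} + \frac{3995685}{2512} = \frac{3995999}{2512}$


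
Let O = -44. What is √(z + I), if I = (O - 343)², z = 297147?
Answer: 2*√111729 ≈ 668.52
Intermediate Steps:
I = 149769 (I = (-44 - 343)² = (-387)² = 149769)
√(z + I) = √(297147 + 149769) = √446916 = 2*√111729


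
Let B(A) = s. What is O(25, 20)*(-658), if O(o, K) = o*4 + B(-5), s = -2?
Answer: -64484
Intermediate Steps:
B(A) = -2
O(o, K) = -2 + 4*o (O(o, K) = o*4 - 2 = 4*o - 2 = -2 + 4*o)
O(25, 20)*(-658) = (-2 + 4*25)*(-658) = (-2 + 100)*(-658) = 98*(-658) = -64484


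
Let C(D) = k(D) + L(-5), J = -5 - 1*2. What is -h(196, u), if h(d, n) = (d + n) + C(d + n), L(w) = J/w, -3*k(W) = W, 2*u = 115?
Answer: -852/5 ≈ -170.40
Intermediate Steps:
u = 115/2 (u = (½)*115 = 115/2 ≈ 57.500)
J = -7 (J = -5 - 2 = -7)
k(W) = -W/3
L(w) = -7/w
C(D) = 7/5 - D/3 (C(D) = -D/3 - 7/(-5) = -D/3 - 7*(-⅕) = -D/3 + 7/5 = 7/5 - D/3)
h(d, n) = 7/5 + 2*d/3 + 2*n/3 (h(d, n) = (d + n) + (7/5 - (d + n)/3) = (d + n) + (7/5 + (-d/3 - n/3)) = (d + n) + (7/5 - d/3 - n/3) = 7/5 + 2*d/3 + 2*n/3)
-h(196, u) = -(7/5 + (⅔)*196 + (⅔)*(115/2)) = -(7/5 + 392/3 + 115/3) = -1*852/5 = -852/5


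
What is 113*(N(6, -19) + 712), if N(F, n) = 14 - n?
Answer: 84185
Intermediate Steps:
113*(N(6, -19) + 712) = 113*((14 - 1*(-19)) + 712) = 113*((14 + 19) + 712) = 113*(33 + 712) = 113*745 = 84185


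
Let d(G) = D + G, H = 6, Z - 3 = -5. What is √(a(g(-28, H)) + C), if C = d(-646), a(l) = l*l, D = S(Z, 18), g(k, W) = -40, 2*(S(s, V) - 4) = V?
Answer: √967 ≈ 31.097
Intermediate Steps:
Z = -2 (Z = 3 - 5 = -2)
S(s, V) = 4 + V/2
D = 13 (D = 4 + (½)*18 = 4 + 9 = 13)
a(l) = l²
d(G) = 13 + G
C = -633 (C = 13 - 646 = -633)
√(a(g(-28, H)) + C) = √((-40)² - 633) = √(1600 - 633) = √967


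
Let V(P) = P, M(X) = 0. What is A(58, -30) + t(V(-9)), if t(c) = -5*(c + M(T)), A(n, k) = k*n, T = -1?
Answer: -1695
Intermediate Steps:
t(c) = -5*c (t(c) = -5*(c + 0) = -5*c)
A(58, -30) + t(V(-9)) = -30*58 - 5*(-9) = -1740 + 45 = -1695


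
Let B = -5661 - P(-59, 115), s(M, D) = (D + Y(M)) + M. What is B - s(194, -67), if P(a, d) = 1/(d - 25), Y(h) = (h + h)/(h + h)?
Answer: -521011/90 ≈ -5789.0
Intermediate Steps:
Y(h) = 1 (Y(h) = (2*h)/((2*h)) = (2*h)*(1/(2*h)) = 1)
P(a, d) = 1/(-25 + d)
s(M, D) = 1 + D + M (s(M, D) = (D + 1) + M = (1 + D) + M = 1 + D + M)
B = -509491/90 (B = -5661 - 1/(-25 + 115) = -5661 - 1/90 = -509491/90 ≈ -5661.0)
B - s(194, -67) = -509491/90 - (1 - 67 + 194) = -509491/90 - 1*128 = -509491/90 - 128 = -521011/90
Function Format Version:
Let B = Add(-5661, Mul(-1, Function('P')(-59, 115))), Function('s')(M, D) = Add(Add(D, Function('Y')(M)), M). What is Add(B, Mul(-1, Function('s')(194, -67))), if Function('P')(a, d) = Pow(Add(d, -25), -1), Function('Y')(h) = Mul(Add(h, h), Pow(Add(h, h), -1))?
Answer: Rational(-521011, 90) ≈ -5789.0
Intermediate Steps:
Function('Y')(h) = 1 (Function('Y')(h) = Mul(Mul(2, h), Pow(Mul(2, h), -1)) = Mul(Mul(2, h), Mul(Rational(1, 2), Pow(h, -1))) = 1)
Function('P')(a, d) = Pow(Add(-25, d), -1)
Function('s')(M, D) = Add(1, D, M) (Function('s')(M, D) = Add(Add(D, 1), M) = Add(Add(1, D), M) = Add(1, D, M))
B = Rational(-509491, 90) (B = Add(-5661, Mul(-1, Pow(Add(-25, 115), -1))) = Add(-5661, Mul(-1, Pow(90, -1))) = Add(-5661, Mul(-1, Rational(1, 90))) = Add(-5661, Rational(-1, 90)) = Rational(-509491, 90) ≈ -5661.0)
Add(B, Mul(-1, Function('s')(194, -67))) = Add(Rational(-509491, 90), Mul(-1, Add(1, -67, 194))) = Add(Rational(-509491, 90), Mul(-1, 128)) = Add(Rational(-509491, 90), -128) = Rational(-521011, 90)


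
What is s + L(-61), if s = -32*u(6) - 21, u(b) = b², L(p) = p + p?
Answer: -1295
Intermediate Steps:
L(p) = 2*p
s = -1173 (s = -32*6² - 21 = -32*36 - 21 = -1152 - 21 = -1173)
s + L(-61) = -1173 + 2*(-61) = -1173 - 122 = -1295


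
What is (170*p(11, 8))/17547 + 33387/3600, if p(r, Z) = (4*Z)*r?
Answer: 29676507/2339600 ≈ 12.684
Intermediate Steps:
p(r, Z) = 4*Z*r
(170*p(11, 8))/17547 + 33387/3600 = (170*(4*8*11))/17547 + 33387/3600 = (170*352)*(1/17547) + 33387*(1/3600) = 59840*(1/17547) + 11129/1200 = 59840/17547 + 11129/1200 = 29676507/2339600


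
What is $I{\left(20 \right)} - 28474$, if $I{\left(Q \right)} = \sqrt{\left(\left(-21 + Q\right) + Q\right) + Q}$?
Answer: $-28474 + \sqrt{39} \approx -28468.0$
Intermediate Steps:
$I{\left(Q \right)} = \sqrt{-21 + 3 Q}$ ($I{\left(Q \right)} = \sqrt{\left(-21 + 2 Q\right) + Q} = \sqrt{-21 + 3 Q}$)
$I{\left(20 \right)} - 28474 = \sqrt{-21 + 3 \cdot 20} - 28474 = \sqrt{-21 + 60} - 28474 = \sqrt{39} - 28474 = -28474 + \sqrt{39}$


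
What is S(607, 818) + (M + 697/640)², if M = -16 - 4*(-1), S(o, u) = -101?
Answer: 7392689/409600 ≈ 18.049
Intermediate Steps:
M = -12 (M = -16 + 4 = -12)
S(607, 818) + (M + 697/640)² = -101 + (-12 + 697/640)² = -101 + (-6983/640)² = -101 + 48762289/409600 = 7392689/409600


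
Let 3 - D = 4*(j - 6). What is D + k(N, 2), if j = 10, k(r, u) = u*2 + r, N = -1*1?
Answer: -10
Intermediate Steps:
N = -1
k(r, u) = r + 2*u (k(r, u) = 2*u + r = r + 2*u)
D = -13 (D = 3 - 4*(10 - 6) = 3 - 4*4 = 3 - 1*16 = 3 - 16 = -13)
D + k(N, 2) = -13 + (-1 + 2*2) = -13 + (-1 + 4) = -13 + 3 = -10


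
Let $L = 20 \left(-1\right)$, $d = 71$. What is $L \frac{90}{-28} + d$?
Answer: $\frac{947}{7} \approx 135.29$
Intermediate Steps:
$L = -20$
$L \frac{90}{-28} + d = - 20 \frac{90}{-28} + 71 = - 20 \cdot 90 \left(- \frac{1}{28}\right) + 71 = \left(-20\right) \left(- \frac{45}{14}\right) + 71 = \frac{450}{7} + 71 = \frac{947}{7}$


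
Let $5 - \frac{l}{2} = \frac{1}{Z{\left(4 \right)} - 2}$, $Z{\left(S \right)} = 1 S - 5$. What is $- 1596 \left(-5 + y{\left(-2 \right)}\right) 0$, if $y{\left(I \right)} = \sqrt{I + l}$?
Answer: $0$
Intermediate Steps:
$Z{\left(S \right)} = -5 + S$ ($Z{\left(S \right)} = S - 5 = -5 + S$)
$l = \frac{32}{3}$ ($l = 10 - \frac{2}{\left(-5 + 4\right) - 2} = 10 - \frac{2}{-1 - 2} = 10 - \frac{2}{-3} = 10 - - \frac{2}{3} = 10 + \frac{2}{3} = \frac{32}{3} \approx 10.667$)
$y{\left(I \right)} = \sqrt{\frac{32}{3} + I}$ ($y{\left(I \right)} = \sqrt{I + \frac{32}{3}} = \sqrt{\frac{32}{3} + I}$)
$- 1596 \left(-5 + y{\left(-2 \right)}\right) 0 = - 1596 \left(-5 + \frac{\sqrt{96 + 9 \left(-2\right)}}{3}\right) 0 = - 1596 \left(-5 + \frac{\sqrt{96 - 18}}{3}\right) 0 = - 1596 \left(-5 + \frac{\sqrt{78}}{3}\right) 0 = \left(-1596\right) 0 = 0$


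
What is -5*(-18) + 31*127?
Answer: 4027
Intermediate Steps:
-5*(-18) + 31*127 = 90 + 3937 = 4027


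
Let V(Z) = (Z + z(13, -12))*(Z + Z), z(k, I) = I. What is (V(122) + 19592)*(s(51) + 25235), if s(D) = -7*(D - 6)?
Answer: 1157085440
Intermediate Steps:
s(D) = 42 - 7*D (s(D) = -7*(-6 + D) = 42 - 7*D)
V(Z) = 2*Z*(-12 + Z) (V(Z) = (Z - 12)*(Z + Z) = (-12 + Z)*(2*Z) = 2*Z*(-12 + Z))
(V(122) + 19592)*(s(51) + 25235) = (2*122*(-12 + 122) + 19592)*((42 - 7*51) + 25235) = (2*122*110 + 19592)*((42 - 357) + 25235) = (26840 + 19592)*(-315 + 25235) = 46432*24920 = 1157085440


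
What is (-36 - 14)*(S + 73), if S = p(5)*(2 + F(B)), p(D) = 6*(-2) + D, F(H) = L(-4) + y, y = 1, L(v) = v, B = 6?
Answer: -4000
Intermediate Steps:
F(H) = -3 (F(H) = -4 + 1 = -3)
p(D) = -12 + D
S = 7 (S = (-12 + 5)*(2 - 3) = -7*(-1) = 7)
(-36 - 14)*(S + 73) = (-36 - 14)*(7 + 73) = -50*80 = -4000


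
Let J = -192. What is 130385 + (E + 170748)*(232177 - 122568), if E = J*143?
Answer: 15706223213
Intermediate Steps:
E = -27456 (E = -192*143 = -27456)
130385 + (E + 170748)*(232177 - 122568) = 130385 + (-27456 + 170748)*(232177 - 122568) = 130385 + 143292*109609 = 130385 + 15706092828 = 15706223213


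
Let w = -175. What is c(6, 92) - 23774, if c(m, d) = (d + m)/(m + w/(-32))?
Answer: -8721922/367 ≈ -23765.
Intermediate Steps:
c(m, d) = (d + m)/(175/32 + m) (c(m, d) = (d + m)/(m - 175/(-32)) = (d + m)/(m - 175*(-1/32)) = (d + m)/(m + 175/32) = (d + m)/(175/32 + m))
c(6, 92) - 23774 = 32*(92 + 6)/(175 + 32*6) - 23774 = 32*98/(175 + 192) - 23774 = 32*98/367 - 23774 = 32*(1/367)*98 - 23774 = 3136/367 - 23774 = -8721922/367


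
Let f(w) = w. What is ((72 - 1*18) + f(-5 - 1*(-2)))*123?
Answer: 6273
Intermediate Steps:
((72 - 1*18) + f(-5 - 1*(-2)))*123 = ((72 - 1*18) + (-5 - 1*(-2)))*123 = ((72 - 18) + (-5 + 2))*123 = (54 - 3)*123 = 51*123 = 6273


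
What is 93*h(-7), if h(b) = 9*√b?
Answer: 837*I*√7 ≈ 2214.5*I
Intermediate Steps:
93*h(-7) = 93*(9*√(-7)) = 93*(9*(I*√7)) = 93*(9*I*√7) = 837*I*√7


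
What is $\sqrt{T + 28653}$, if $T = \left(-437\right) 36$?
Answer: $\sqrt{12921} \approx 113.67$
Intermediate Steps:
$T = -15732$
$\sqrt{T + 28653} = \sqrt{-15732 + 28653} = \sqrt{12921}$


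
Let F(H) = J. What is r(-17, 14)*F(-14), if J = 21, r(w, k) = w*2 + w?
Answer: -1071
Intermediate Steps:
r(w, k) = 3*w (r(w, k) = 2*w + w = 3*w)
F(H) = 21
r(-17, 14)*F(-14) = (3*(-17))*21 = -51*21 = -1071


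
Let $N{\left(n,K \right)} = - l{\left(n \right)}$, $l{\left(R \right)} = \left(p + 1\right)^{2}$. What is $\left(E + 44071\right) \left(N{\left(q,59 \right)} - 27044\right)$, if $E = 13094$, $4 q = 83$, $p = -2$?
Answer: $-1546027425$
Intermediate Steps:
$q = \frac{83}{4}$ ($q = \frac{1}{4} \cdot 83 = \frac{83}{4} \approx 20.75$)
$l{\left(R \right)} = 1$ ($l{\left(R \right)} = \left(-2 + 1\right)^{2} = \left(-1\right)^{2} = 1$)
$N{\left(n,K \right)} = -1$ ($N{\left(n,K \right)} = \left(-1\right) 1 = -1$)
$\left(E + 44071\right) \left(N{\left(q,59 \right)} - 27044\right) = \left(13094 + 44071\right) \left(-1 - 27044\right) = 57165 \left(-27045\right) = -1546027425$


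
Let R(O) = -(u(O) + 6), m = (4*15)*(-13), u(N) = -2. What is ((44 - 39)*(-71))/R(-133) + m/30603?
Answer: 3620315/40804 ≈ 88.724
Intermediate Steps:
m = -780 (m = 60*(-13) = -780)
R(O) = -4 (R(O) = -(-2 + 6) = -1*4 = -4)
((44 - 39)*(-71))/R(-133) + m/30603 = ((44 - 39)*(-71))/(-4) - 780/30603 = (5*(-71))*(-¼) - 780*1/30603 = -355*(-¼) - 260/10201 = 355/4 - 260/10201 = 3620315/40804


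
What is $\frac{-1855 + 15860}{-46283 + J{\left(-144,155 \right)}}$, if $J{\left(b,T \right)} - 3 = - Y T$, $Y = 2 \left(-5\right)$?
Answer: $- \frac{2801}{8946} \approx -0.3131$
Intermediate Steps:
$Y = -10$
$J{\left(b,T \right)} = 3 + 10 T$ ($J{\left(b,T \right)} = 3 + \left(-1\right) \left(-10\right) T = 3 + 10 T$)
$\frac{-1855 + 15860}{-46283 + J{\left(-144,155 \right)}} = \frac{-1855 + 15860}{-46283 + \left(3 + 10 \cdot 155\right)} = \frac{14005}{-46283 + \left(3 + 1550\right)} = \frac{14005}{-46283 + 1553} = \frac{14005}{-44730} = 14005 \left(- \frac{1}{44730}\right) = - \frac{2801}{8946}$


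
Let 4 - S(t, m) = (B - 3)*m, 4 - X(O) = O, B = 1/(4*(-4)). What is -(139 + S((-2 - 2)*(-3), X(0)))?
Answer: -621/4 ≈ -155.25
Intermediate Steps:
B = -1/16 (B = (¼)*(-¼) = -1/16 ≈ -0.062500)
X(O) = 4 - O
S(t, m) = 4 + 49*m/16 (S(t, m) = 4 - (-1/16 - 3)*m = 4 - (-49)*m/16 = 4 + 49*m/16)
-(139 + S((-2 - 2)*(-3), X(0))) = -(139 + (4 + 49*(4 - 1*0)/16)) = -(139 + (4 + 49*(4 + 0)/16)) = -(139 + (4 + (49/16)*4)) = -(139 + (4 + 49/4)) = -(139 + 65/4) = -1*621/4 = -621/4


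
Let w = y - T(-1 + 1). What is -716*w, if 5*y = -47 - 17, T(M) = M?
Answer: 45824/5 ≈ 9164.8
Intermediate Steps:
y = -64/5 (y = (-47 - 17)/5 = (⅕)*(-64) = -64/5 ≈ -12.800)
w = -64/5 (w = -64/5 - (-1 + 1) = -64/5 - 1*0 = -64/5 + 0 = -64/5 ≈ -12.800)
-716*w = -716*(-64/5) = 45824/5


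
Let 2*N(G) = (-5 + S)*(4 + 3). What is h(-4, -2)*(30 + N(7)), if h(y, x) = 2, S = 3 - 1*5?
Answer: 11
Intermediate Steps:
S = -2 (S = 3 - 5 = -2)
N(G) = -49/2 (N(G) = ((-5 - 2)*(4 + 3))/2 = (-7*7)/2 = (½)*(-49) = -49/2)
h(-4, -2)*(30 + N(7)) = 2*(30 - 49/2) = 2*(11/2) = 11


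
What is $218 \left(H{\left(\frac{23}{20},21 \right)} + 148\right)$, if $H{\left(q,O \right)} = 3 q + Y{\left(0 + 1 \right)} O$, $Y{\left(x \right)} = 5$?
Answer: $\frac{559061}{10} \approx 55906.0$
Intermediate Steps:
$H{\left(q,O \right)} = 3 q + 5 O$
$218 \left(H{\left(\frac{23}{20},21 \right)} + 148\right) = 218 \left(\left(3 \cdot \frac{23}{20} + 5 \cdot 21\right) + 148\right) = 218 \left(\left(3 \cdot 23 \cdot \frac{1}{20} + 105\right) + 148\right) = 218 \left(\left(3 \cdot \frac{23}{20} + 105\right) + 148\right) = 218 \left(\left(\frac{69}{20} + 105\right) + 148\right) = 218 \left(\frac{2169}{20} + 148\right) = 218 \cdot \frac{5129}{20} = \frac{559061}{10}$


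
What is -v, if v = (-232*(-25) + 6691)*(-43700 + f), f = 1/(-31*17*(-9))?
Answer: 2588998315609/4743 ≈ 5.4586e+8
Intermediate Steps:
f = 1/4743 (f = 1/(-527*(-9)) = 1/4743 ≈ 0.00021084)
v = -2588998315609/4743 (v = (-232*(-25) + 6691)*(-43700 + 1/4743) = (5800 + 6691)*(-207269099/4743) = 12491*(-207269099/4743) = -2588998315609/4743 ≈ -5.4586e+8)
-v = -1*(-2588998315609/4743) = 2588998315609/4743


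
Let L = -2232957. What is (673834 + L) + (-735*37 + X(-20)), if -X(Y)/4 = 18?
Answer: -1586390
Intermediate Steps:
X(Y) = -72 (X(Y) = -4*18 = -72)
(673834 + L) + (-735*37 + X(-20)) = (673834 - 2232957) + (-735*37 - 72) = -1559123 + (-27195 - 72) = -1559123 - 27267 = -1586390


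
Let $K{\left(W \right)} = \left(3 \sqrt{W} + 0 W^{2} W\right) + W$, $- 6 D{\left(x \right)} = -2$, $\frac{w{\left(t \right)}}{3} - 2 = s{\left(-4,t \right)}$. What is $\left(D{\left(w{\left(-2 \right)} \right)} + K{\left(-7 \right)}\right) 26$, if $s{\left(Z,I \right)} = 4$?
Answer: $- \frac{520}{3} + 78 i \sqrt{7} \approx -173.33 + 206.37 i$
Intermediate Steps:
$w{\left(t \right)} = 18$ ($w{\left(t \right)} = 6 + 3 \cdot 4 = 6 + 12 = 18$)
$D{\left(x \right)} = \frac{1}{3}$ ($D{\left(x \right)} = \left(- \frac{1}{6}\right) \left(-2\right) = \frac{1}{3}$)
$K{\left(W \right)} = W + 3 \sqrt{W}$ ($K{\left(W \right)} = \left(3 \sqrt{W} + 0 W\right) + W = \left(3 \sqrt{W} + 0\right) + W = 3 \sqrt{W} + W = W + 3 \sqrt{W}$)
$\left(D{\left(w{\left(-2 \right)} \right)} + K{\left(-7 \right)}\right) 26 = \left(\frac{1}{3} - \left(7 - 3 \sqrt{-7}\right)\right) 26 = \left(\frac{1}{3} - \left(7 - 3 i \sqrt{7}\right)\right) 26 = \left(- \frac{20}{3} + 3 i \sqrt{7}\right) 26 = - \frac{520}{3} + 78 i \sqrt{7}$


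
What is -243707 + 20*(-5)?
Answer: -243807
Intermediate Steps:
-243707 + 20*(-5) = -243707 - 100 = -243807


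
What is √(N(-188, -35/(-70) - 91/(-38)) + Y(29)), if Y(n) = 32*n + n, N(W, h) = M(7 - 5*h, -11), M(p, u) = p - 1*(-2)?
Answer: √343501/19 ≈ 30.847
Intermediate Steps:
M(p, u) = 2 + p (M(p, u) = p + 2 = 2 + p)
N(W, h) = 9 - 5*h (N(W, h) = 2 + (7 - 5*h) = 9 - 5*h)
Y(n) = 33*n
√(N(-188, -35/(-70) - 91/(-38)) + Y(29)) = √((9 - 5*(-35/(-70) - 91/(-38))) + 33*29) = √((9 - 5*(-35*(-1/70) - 91*(-1/38))) + 957) = √((9 - 5*(½ + 91/38)) + 957) = √((9 - 5*55/19) + 957) = √((9 - 275/19) + 957) = √(-104/19 + 957) = √(18079/19) = √343501/19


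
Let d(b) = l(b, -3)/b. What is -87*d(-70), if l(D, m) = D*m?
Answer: 261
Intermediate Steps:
d(b) = -3 (d(b) = (b*(-3))/b = (-3*b)/b = -3)
-87*d(-70) = -87*(-3) = 261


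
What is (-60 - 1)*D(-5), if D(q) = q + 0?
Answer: 305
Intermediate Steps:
D(q) = q
(-60 - 1)*D(-5) = (-60 - 1)*(-5) = -61*(-5) = 305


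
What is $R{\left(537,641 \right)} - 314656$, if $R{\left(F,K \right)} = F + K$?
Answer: $-313478$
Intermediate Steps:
$R{\left(537,641 \right)} - 314656 = \left(537 + 641\right) - 314656 = 1178 - 314656 = -313478$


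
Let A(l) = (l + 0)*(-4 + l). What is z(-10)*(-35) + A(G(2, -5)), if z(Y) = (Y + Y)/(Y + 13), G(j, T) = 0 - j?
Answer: 736/3 ≈ 245.33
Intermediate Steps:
G(j, T) = -j
z(Y) = 2*Y/(13 + Y) (z(Y) = (2*Y)/(13 + Y) = 2*Y/(13 + Y))
A(l) = l*(-4 + l)
z(-10)*(-35) + A(G(2, -5)) = (2*(-10)/(13 - 10))*(-35) + (-1*2)*(-4 - 1*2) = (2*(-10)/3)*(-35) - 2*(-4 - 2) = (2*(-10)*(⅓))*(-35) - 2*(-6) = -20/3*(-35) + 12 = 700/3 + 12 = 736/3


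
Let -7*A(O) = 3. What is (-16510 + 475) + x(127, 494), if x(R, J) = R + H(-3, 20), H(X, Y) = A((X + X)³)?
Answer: -111359/7 ≈ -15908.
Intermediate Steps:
A(O) = -3/7 (A(O) = -⅐*3 = -3/7)
H(X, Y) = -3/7
x(R, J) = -3/7 + R (x(R, J) = R - 3/7 = -3/7 + R)
(-16510 + 475) + x(127, 494) = (-16510 + 475) + (-3/7 + 127) = -16035 + 886/7 = -111359/7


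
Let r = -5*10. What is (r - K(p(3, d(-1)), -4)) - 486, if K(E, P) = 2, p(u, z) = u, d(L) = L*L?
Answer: -538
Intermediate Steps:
d(L) = L**2
r = -50
(r - K(p(3, d(-1)), -4)) - 486 = (-50 - 1*2) - 486 = (-50 - 2) - 486 = -52 - 486 = -538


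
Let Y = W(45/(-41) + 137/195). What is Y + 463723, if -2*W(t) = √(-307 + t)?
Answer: 463723 - I*√19648695885/15990 ≈ 4.6372e+5 - 8.7663*I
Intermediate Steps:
W(t) = -√(-307 + t)/2
Y = -I*√19648695885/15990 (Y = -√(-307 + (45/(-41) + 137/195))/2 = -√(-307 + (45*(-1/41) + 137*(1/195)))/2 = -√(-307 + (-45/41 + 137/195))/2 = -√(-307 - 3158/7995)/2 = -I*√19648695885/15990 ≈ -8.7663*I)
Y + 463723 = -I*√19648695885/15990 + 463723 = 463723 - I*√19648695885/15990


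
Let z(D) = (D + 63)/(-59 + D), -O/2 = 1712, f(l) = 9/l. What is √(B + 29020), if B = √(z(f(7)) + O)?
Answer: √(1184132080 + 202*I*√139758346)/202 ≈ 170.35 + 0.17177*I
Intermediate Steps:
O = -3424 (O = -2*1712 = -3424)
z(D) = (63 + D)/(-59 + D)
B = I*√139758346/202 (B = √((63 + 9/7)/(-59 + 9/7) - 3424) = √((450/7)/(-404/7) - 3424) = √(-7/404*450/7 - 3424) = √(-225/202 - 3424) = √(-691873/202) = I*√139758346/202 ≈ 58.524*I)
√(B + 29020) = √(I*√139758346/202 + 29020) = √(29020 + I*√139758346/202)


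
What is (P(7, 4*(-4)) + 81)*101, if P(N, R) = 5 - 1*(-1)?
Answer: 8787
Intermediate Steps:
P(N, R) = 6 (P(N, R) = 5 + 1 = 6)
(P(7, 4*(-4)) + 81)*101 = (6 + 81)*101 = 87*101 = 8787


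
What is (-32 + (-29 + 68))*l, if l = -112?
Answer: -784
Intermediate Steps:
(-32 + (-29 + 68))*l = (-32 + (-29 + 68))*(-112) = (-32 + 39)*(-112) = 7*(-112) = -784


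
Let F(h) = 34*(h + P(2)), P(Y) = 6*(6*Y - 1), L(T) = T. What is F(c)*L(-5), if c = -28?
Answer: -6460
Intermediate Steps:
P(Y) = -6 + 36*Y (P(Y) = 6*(-1 + 6*Y) = -6 + 36*Y)
F(h) = 2244 + 34*h (F(h) = 34*(h + (-6 + 36*2)) = 34*(h + (-6 + 72)) = 34*(h + 66) = 34*(66 + h) = 2244 + 34*h)
F(c)*L(-5) = (2244 + 34*(-28))*(-5) = (2244 - 952)*(-5) = 1292*(-5) = -6460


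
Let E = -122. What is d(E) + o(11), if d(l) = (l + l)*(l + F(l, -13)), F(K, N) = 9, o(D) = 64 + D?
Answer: 27647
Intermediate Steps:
d(l) = 2*l*(9 + l) (d(l) = (l + l)*(l + 9) = (2*l)*(9 + l) = 2*l*(9 + l))
d(E) + o(11) = 2*(-122)*(9 - 122) + (64 + 11) = 2*(-122)*(-113) + 75 = 27572 + 75 = 27647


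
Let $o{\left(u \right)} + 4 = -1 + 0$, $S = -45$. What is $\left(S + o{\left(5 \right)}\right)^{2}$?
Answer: $2500$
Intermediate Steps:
$o{\left(u \right)} = -5$ ($o{\left(u \right)} = -4 + \left(-1 + 0\right) = -4 - 1 = -5$)
$\left(S + o{\left(5 \right)}\right)^{2} = \left(-45 - 5\right)^{2} = \left(-50\right)^{2} = 2500$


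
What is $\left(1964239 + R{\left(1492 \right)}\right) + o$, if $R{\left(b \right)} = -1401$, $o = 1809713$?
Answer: $3772551$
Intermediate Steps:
$\left(1964239 + R{\left(1492 \right)}\right) + o = \left(1964239 - 1401\right) + 1809713 = 1962838 + 1809713 = 3772551$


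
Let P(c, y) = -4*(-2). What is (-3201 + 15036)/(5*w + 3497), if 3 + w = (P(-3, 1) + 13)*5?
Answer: 11835/4007 ≈ 2.9536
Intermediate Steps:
P(c, y) = 8
w = 102 (w = -3 + (8 + 13)*5 = -3 + 21*5 = -3 + 105 = 102)
(-3201 + 15036)/(5*w + 3497) = (-3201 + 15036)/(5*102 + 3497) = 11835/(510 + 3497) = 11835/4007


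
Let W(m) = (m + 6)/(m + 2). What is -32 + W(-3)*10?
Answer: -62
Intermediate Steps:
W(m) = (6 + m)/(2 + m)
-32 + W(-3)*10 = -32 + ((6 - 3)/(2 - 3))*10 = -32 + (3/(-1))*10 = -32 - 1*3*10 = -32 - 3*10 = -32 - 30 = -62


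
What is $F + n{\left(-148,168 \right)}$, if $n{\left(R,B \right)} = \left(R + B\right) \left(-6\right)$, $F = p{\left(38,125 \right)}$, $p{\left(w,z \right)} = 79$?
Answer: $-41$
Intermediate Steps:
$F = 79$
$n{\left(R,B \right)} = - 6 B - 6 R$ ($n{\left(R,B \right)} = \left(B + R\right) \left(-6\right) = - 6 B - 6 R$)
$F + n{\left(-148,168 \right)} = 79 - 120 = -41$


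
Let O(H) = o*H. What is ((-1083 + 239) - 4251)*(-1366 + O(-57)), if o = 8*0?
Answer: 6959770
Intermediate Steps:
o = 0
O(H) = 0 (O(H) = 0*H = 0)
((-1083 + 239) - 4251)*(-1366 + O(-57)) = ((-1083 + 239) - 4251)*(-1366 + 0) = (-844 - 4251)*(-1366) = -5095*(-1366) = 6959770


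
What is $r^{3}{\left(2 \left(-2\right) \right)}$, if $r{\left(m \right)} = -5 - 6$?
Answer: $-1331$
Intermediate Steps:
$r{\left(m \right)} = -11$ ($r{\left(m \right)} = -5 - 6 = -11$)
$r^{3}{\left(2 \left(-2\right) \right)} = \left(-11\right)^{3} = -1331$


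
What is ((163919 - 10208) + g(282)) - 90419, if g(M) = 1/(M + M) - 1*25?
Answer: 35682589/564 ≈ 63267.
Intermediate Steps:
g(M) = -25 + 1/(2*M) (g(M) = 1/(2*M) - 25 = -25 + 1/(2*M))
((163919 - 10208) + g(282)) - 90419 = ((163919 - 10208) + (-25 + (1/2)/282)) - 90419 = (153711 + (-25 + (1/2)*(1/282))) - 90419 = (153711 + (-25 + 1/564)) - 90419 = (153711 - 14099/564) - 90419 = 86678905/564 - 90419 = 35682589/564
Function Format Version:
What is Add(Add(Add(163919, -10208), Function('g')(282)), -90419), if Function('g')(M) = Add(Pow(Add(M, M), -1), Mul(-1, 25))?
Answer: Rational(35682589, 564) ≈ 63267.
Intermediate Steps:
Function('g')(M) = Add(-25, Mul(Rational(1, 2), Pow(M, -1))) (Function('g')(M) = Add(Pow(Mul(2, M), -1), -25) = Add(Mul(Rational(1, 2), Pow(M, -1)), -25) = Add(-25, Mul(Rational(1, 2), Pow(M, -1))))
Add(Add(Add(163919, -10208), Function('g')(282)), -90419) = Add(Add(Add(163919, -10208), Add(-25, Mul(Rational(1, 2), Pow(282, -1)))), -90419) = Add(Add(153711, Add(-25, Mul(Rational(1, 2), Rational(1, 282)))), -90419) = Add(Add(153711, Add(-25, Rational(1, 564))), -90419) = Add(Add(153711, Rational(-14099, 564)), -90419) = Add(Rational(86678905, 564), -90419) = Rational(35682589, 564)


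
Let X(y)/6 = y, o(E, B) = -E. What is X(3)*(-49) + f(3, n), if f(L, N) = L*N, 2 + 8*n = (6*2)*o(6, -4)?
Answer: -3639/4 ≈ -909.75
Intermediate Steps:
X(y) = 6*y
n = -37/4 (n = -¼ + ((6*2)*(-1*6))/8 = -¼ + (12*(-6))/8 = -¼ + (⅛)*(-72) = -¼ - 9 = -37/4 ≈ -9.2500)
X(3)*(-49) + f(3, n) = (6*3)*(-49) + 3*(-37/4) = 18*(-49) - 111/4 = -882 - 111/4 = -3639/4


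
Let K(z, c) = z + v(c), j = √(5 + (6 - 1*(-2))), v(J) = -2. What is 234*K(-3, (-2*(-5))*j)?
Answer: -1170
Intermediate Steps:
j = √13 (j = √(5 + (6 + 2)) = √(5 + 8) = √13 ≈ 3.6056)
K(z, c) = -2 + z (K(z, c) = z - 2 = -2 + z)
234*K(-3, (-2*(-5))*j) = 234*(-2 - 3) = 234*(-5) = -1170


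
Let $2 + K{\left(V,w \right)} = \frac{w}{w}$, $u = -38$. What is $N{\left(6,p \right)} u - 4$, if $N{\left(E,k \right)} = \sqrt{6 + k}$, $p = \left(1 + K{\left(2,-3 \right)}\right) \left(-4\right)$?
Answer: $-4 - 38 \sqrt{6} \approx -97.081$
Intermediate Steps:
$K{\left(V,w \right)} = -1$ ($K{\left(V,w \right)} = -2 + \frac{w}{w} = -2 + 1 = -1$)
$p = 0$ ($p = \left(1 - 1\right) \left(-4\right) = 0 \left(-4\right) = 0$)
$N{\left(6,p \right)} u - 4 = \sqrt{6 + 0} \left(-38\right) - 4 = \sqrt{6} \left(-38\right) - 4 = - 38 \sqrt{6} - 4 = -4 - 38 \sqrt{6}$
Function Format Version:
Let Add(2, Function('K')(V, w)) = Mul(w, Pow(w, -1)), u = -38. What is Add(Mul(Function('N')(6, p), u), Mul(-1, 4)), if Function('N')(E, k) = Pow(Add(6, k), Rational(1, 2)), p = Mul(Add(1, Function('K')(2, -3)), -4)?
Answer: Add(-4, Mul(-38, Pow(6, Rational(1, 2)))) ≈ -97.081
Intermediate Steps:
Function('K')(V, w) = -1 (Function('K')(V, w) = Add(-2, Mul(w, Pow(w, -1))) = Add(-2, 1) = -1)
p = 0 (p = Mul(Add(1, -1), -4) = Mul(0, -4) = 0)
Add(Mul(Function('N')(6, p), u), Mul(-1, 4)) = Add(Mul(Pow(Add(6, 0), Rational(1, 2)), -38), Mul(-1, 4)) = Add(Mul(Pow(6, Rational(1, 2)), -38), -4) = Add(Mul(-38, Pow(6, Rational(1, 2))), -4) = Add(-4, Mul(-38, Pow(6, Rational(1, 2))))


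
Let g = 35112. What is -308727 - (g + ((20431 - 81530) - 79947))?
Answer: -202793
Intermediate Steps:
-308727 - (g + ((20431 - 81530) - 79947)) = -308727 - (35112 + ((20431 - 81530) - 79947)) = -308727 - (35112 + (-61099 - 79947)) = -308727 - (35112 - 141046) = -308727 - 1*(-105934) = -308727 + 105934 = -202793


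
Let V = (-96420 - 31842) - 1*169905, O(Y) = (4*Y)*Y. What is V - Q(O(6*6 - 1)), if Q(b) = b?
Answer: -303067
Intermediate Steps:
O(Y) = 4*Y²
V = -298167 (V = -128262 - 169905 = -298167)
V - Q(O(6*6 - 1)) = -298167 - 4*(6*6 - 1)² = -298167 - 4*(36 - 1)² = -298167 - 4*35² = -298167 - 4*1225 = -298167 - 1*4900 = -298167 - 4900 = -303067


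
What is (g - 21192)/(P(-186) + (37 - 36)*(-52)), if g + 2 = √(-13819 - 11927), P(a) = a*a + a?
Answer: -10597/17179 + I*√25746/34358 ≈ -0.61686 + 0.0046701*I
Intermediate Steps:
P(a) = a + a² (P(a) = a² + a = a + a²)
g = -2 + I*√25746 (g = -2 + √(-13819 - 11927) = -2 + √(-25746) = -2 + I*√25746 ≈ -2.0 + 160.46*I)
(g - 21192)/(P(-186) + (37 - 36)*(-52)) = ((-2 + I*√25746) - 21192)/(-186*(1 - 186) + (37 - 36)*(-52)) = (-21194 + I*√25746)/(-186*(-185) + 1*(-52)) = (-21194 + I*√25746)/(34410 - 52) = (-21194 + I*√25746)/34358 = (-21194 + I*√25746)*(1/34358) = -10597/17179 + I*√25746/34358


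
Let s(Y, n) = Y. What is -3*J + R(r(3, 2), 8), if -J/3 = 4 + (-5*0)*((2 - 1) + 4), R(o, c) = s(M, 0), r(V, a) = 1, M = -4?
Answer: 32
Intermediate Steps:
R(o, c) = -4
J = -12 (J = -3*(4 + (-5*0)*((2 - 1) + 4)) = -3*(4 + 0*(1 + 4)) = -3*(4 + 0*5) = -3*(4 + 0) = -3*4 = -12)
-3*J + R(r(3, 2), 8) = -3*(-12) - 4 = 36 - 4 = 32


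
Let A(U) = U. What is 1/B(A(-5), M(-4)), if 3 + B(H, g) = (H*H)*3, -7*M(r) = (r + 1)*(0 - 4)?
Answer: 1/72 ≈ 0.013889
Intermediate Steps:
M(r) = 4/7 + 4*r/7 (M(r) = -(r + 1)*(0 - 4)/7 = -(1 + r)*(-4)/7 = -(-4 - 4*r)/7 = 4/7 + 4*r/7)
B(H, g) = -3 + 3*H² (B(H, g) = -3 + (H*H)*3 = -3 + H²*3 = -3 + 3*H²)
1/B(A(-5), M(-4)) = 1/(-3 + 3*(-5)²) = 1/(-3 + 3*25) = 1/(-3 + 75) = 1/72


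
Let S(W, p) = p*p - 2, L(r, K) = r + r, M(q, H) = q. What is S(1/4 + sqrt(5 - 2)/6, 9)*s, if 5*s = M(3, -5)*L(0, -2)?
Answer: 0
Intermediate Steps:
L(r, K) = 2*r
s = 0 (s = (3*(2*0))/5 = (3*0)/5 = (1/5)*0 = 0)
S(W, p) = -2 + p**2 (S(W, p) = p**2 - 2 = -2 + p**2)
S(1/4 + sqrt(5 - 2)/6, 9)*s = (-2 + 9**2)*0 = (-2 + 81)*0 = 79*0 = 0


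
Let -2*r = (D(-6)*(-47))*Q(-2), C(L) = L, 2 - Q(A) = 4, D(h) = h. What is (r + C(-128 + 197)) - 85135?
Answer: -84784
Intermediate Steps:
Q(A) = -2 (Q(A) = 2 - 1*4 = 2 - 4 = -2)
r = 282 (r = -(-6*(-47))*(-2)/2 = -141*(-2) = -½*(-564) = 282)
(r + C(-128 + 197)) - 85135 = (282 + (-128 + 197)) - 85135 = (282 + 69) - 85135 = 351 - 85135 = -84784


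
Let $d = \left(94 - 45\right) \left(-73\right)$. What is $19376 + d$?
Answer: $15799$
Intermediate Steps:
$d = -3577$ ($d = 49 \left(-73\right) = -3577$)
$19376 + d = 19376 - 3577 = 15799$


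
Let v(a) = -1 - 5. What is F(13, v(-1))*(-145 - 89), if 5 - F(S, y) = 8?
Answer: 702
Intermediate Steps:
v(a) = -6
F(S, y) = -3 (F(S, y) = 5 - 1*8 = 5 - 8 = -3)
F(13, v(-1))*(-145 - 89) = -3*(-145 - 89) = -3*(-234) = 702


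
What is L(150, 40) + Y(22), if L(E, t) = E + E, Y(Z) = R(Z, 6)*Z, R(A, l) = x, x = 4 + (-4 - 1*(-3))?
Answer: 366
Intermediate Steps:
x = 3 (x = 4 + (-4 + 3) = 4 - 1 = 3)
R(A, l) = 3
Y(Z) = 3*Z
L(E, t) = 2*E
L(150, 40) + Y(22) = 2*150 + 3*22 = 300 + 66 = 366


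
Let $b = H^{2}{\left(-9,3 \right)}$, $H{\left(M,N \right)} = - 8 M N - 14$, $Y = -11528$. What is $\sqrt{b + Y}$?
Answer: $2 \sqrt{7319} \approx 171.1$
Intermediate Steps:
$H{\left(M,N \right)} = -14 - 8 M N$ ($H{\left(M,N \right)} = - 8 M N - 14 = -14 - 8 M N$)
$b = 40804$ ($b = \left(-14 - \left(-72\right) 3\right)^{2} = \left(-14 + 216\right)^{2} = 202^{2} = 40804$)
$\sqrt{b + Y} = \sqrt{40804 - 11528} = \sqrt{29276} = 2 \sqrt{7319}$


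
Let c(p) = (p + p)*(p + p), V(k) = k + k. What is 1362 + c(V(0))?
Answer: 1362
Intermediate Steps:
V(k) = 2*k
c(p) = 4*p² (c(p) = (2*p)*(2*p) = 4*p²)
1362 + c(V(0)) = 1362 + 4*(2*0)² = 1362 + 4*0² = 1362 + 4*0 = 1362 + 0 = 1362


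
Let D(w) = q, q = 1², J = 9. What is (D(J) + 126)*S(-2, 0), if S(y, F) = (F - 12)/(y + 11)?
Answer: -508/3 ≈ -169.33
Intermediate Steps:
q = 1
D(w) = 1
S(y, F) = (-12 + F)/(11 + y)
(D(J) + 126)*S(-2, 0) = (1 + 126)*((-12 + 0)/(11 - 2)) = 127*(-12/9) = 127*((⅑)*(-12)) = 127*(-4/3) = -508/3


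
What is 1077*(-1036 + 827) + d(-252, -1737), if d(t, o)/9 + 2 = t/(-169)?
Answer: -38041491/169 ≈ -2.2510e+5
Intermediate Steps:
d(t, o) = -18 - 9*t/169 (d(t, o) = -18 + 9*(t/(-169)) = -18 + 9*(t*(-1/169)) = -18 + 9*(-t/169) = -18 - 9*t/169)
1077*(-1036 + 827) + d(-252, -1737) = 1077*(-1036 + 827) + (-18 - 9/169*(-252)) = 1077*(-209) + (-18 + 2268/169) = -225093 - 774/169 = -38041491/169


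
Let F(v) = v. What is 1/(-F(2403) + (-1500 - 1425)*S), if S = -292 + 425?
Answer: -1/391428 ≈ -2.5547e-6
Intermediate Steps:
S = 133
1/(-F(2403) + (-1500 - 1425)*S) = 1/(-1*2403 + (-1500 - 1425)*133) = 1/(-2403 - 2925*133) = 1/(-2403 - 389025) = 1/(-391428) = -1/391428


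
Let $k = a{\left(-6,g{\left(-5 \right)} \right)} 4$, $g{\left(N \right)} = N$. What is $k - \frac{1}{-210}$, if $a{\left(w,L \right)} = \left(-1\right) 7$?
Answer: $- \frac{5879}{210} \approx -27.995$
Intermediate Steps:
$a{\left(w,L \right)} = -7$
$k = -28$ ($k = \left(-7\right) 4 = -28$)
$k - \frac{1}{-210} = -28 - \frac{1}{-210} = -28 - - \frac{1}{210} = -28 + \frac{1}{210} = - \frac{5879}{210}$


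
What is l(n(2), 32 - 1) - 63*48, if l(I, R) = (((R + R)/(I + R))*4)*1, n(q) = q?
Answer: -99544/33 ≈ -3016.5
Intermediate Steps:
l(I, R) = 8*R/(I + R) (l(I, R) = (((2*R)/(I + R))*4)*1 = ((2*R/(I + R))*4)*1 = (8*R/(I + R))*1 = 8*R/(I + R))
l(n(2), 32 - 1) - 63*48 = 8*(32 - 1)/(2 + (32 - 1)) - 63*48 = 8*31/(2 + 31) - 1*3024 = 8*31/33 - 3024 = 8*31*(1/33) - 3024 = 248/33 - 3024 = -99544/33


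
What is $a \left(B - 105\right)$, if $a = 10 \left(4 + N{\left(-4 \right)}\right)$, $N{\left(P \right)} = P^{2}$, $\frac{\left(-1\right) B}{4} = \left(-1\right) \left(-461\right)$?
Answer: $-389800$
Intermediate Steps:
$B = -1844$ ($B = - 4 \left(\left(-1\right) \left(-461\right)\right) = \left(-4\right) 461 = -1844$)
$a = 200$ ($a = 10 \left(4 + \left(-4\right)^{2}\right) = 10 \left(4 + 16\right) = 10 \cdot 20 = 200$)
$a \left(B - 105\right) = 200 \left(-1844 - 105\right) = 200 \left(-1949\right) = -389800$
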